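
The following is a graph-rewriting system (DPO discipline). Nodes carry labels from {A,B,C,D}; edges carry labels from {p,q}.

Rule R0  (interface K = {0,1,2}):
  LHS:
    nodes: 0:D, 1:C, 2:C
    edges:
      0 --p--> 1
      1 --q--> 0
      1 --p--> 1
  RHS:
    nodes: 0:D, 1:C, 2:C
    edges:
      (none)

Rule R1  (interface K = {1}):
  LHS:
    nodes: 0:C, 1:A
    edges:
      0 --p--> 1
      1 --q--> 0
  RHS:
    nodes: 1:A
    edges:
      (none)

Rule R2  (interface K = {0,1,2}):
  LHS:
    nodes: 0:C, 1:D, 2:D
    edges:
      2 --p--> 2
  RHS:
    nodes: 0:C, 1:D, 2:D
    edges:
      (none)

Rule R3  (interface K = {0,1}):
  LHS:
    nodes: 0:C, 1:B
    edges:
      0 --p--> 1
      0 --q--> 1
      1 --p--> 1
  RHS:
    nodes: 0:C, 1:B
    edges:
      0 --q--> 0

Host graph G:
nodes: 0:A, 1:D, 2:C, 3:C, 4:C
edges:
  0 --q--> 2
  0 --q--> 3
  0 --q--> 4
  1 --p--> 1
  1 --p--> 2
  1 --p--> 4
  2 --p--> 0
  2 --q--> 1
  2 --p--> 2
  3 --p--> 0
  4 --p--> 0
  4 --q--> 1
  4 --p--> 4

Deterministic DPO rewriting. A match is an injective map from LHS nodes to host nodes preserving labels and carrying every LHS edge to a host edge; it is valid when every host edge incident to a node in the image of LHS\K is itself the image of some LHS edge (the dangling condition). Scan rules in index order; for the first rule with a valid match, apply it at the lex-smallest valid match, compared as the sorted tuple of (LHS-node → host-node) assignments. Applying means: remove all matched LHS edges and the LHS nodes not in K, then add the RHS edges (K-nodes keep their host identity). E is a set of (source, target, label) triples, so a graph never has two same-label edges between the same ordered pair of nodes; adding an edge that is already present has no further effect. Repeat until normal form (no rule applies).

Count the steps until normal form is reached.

[0] host  ⇒  5 nodes, 13 edges  {0-q->2 0-q->3 0-q->4 1-p->1 1-p->2 1-p->4 2-p->0 2-q->1 2-p->2 3-p->0 4-p->0 4-q->1 4-p->4}
[1] R0 @ {0↦1, 1↦2, 2↦3}  ⇒  5 nodes, 10 edges  {0-q->2 0-q->3 0-q->4 1-p->1 1-p->4 2-p->0 3-p->0 4-p->0 4-q->1 4-p->4}
[2] R0 @ {0↦1, 1↦4, 2↦2}  ⇒  5 nodes, 7 edges  {0-q->2 0-q->3 0-q->4 1-p->1 2-p->0 3-p->0 4-p->0}
[3] R1 @ {0↦2, 1↦0}  ⇒  4 nodes, 5 edges  {0-q->3 0-q->4 1-p->1 3-p->0 4-p->0}
[4] R1 @ {0↦3, 1↦0}  ⇒  3 nodes, 3 edges  {0-q->4 1-p->1 4-p->0}
[5] R1 @ {0↦4, 1↦0}  ⇒  2 nodes, 1 edges  {1-p->1}
halt: no rule applies after step 5

Answer: 5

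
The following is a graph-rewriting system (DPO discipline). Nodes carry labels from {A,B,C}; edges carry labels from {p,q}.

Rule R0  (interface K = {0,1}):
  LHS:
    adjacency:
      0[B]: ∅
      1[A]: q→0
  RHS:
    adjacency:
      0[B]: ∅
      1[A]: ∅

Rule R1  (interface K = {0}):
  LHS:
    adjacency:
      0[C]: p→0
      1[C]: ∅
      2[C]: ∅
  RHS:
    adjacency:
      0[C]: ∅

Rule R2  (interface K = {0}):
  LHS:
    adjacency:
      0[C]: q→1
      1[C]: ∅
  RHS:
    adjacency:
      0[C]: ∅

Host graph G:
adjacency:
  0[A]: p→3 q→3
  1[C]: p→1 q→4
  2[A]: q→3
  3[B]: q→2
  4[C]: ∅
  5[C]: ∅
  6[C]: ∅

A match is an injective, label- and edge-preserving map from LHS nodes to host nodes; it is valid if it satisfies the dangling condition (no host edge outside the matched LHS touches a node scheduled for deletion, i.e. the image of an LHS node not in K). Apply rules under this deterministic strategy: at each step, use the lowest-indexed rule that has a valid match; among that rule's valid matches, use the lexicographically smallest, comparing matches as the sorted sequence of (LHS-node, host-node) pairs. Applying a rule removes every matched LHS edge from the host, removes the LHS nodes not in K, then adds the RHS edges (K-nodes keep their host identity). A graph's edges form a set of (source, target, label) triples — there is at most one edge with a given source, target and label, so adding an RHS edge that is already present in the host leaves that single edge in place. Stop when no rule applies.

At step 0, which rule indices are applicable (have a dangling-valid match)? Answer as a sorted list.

R0: 2 valid matches — {0↦3, 1↦0}, {0↦3, 1↦2}
R1: 2 valid matches — {0↦1, 1↦5, 2↦6}, {0↦1, 1↦6, 2↦5}
R2: 1 valid match — {0↦1, 1↦4}

Answer: [R0,R1,R2]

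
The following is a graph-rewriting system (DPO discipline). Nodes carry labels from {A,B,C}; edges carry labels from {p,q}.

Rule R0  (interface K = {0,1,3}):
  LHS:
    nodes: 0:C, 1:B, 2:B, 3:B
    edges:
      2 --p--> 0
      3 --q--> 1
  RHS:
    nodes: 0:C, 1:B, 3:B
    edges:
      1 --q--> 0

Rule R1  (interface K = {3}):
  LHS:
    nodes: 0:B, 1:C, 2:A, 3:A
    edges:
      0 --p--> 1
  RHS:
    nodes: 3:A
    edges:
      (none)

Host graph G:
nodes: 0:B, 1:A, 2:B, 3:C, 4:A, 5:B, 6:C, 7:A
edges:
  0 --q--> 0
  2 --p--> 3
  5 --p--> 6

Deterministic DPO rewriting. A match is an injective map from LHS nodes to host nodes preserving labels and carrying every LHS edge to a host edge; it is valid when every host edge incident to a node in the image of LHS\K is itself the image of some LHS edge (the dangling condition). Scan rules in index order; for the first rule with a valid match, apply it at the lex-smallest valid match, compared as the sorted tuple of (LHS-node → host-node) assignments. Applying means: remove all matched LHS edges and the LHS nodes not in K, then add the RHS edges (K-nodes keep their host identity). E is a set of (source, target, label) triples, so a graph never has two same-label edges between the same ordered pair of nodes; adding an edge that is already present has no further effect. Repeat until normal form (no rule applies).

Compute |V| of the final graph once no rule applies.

Answer: 2

Rewrite trace:
start.  V:8 E:3  edges: 0-q->0 2-p->3 5-p->6
1. fire R1 via {0↦2, 1↦3, 2↦1, 3↦4}  →  V:5 E:2  edges: 0-q->0 5-p->6
2. fire R1 via {0↦5, 1↦6, 2↦4, 3↦7}  →  V:2 E:1  edges: 0-q->0
final graph: no rule applies after step 2
NF nodes: {0:B, 7:A}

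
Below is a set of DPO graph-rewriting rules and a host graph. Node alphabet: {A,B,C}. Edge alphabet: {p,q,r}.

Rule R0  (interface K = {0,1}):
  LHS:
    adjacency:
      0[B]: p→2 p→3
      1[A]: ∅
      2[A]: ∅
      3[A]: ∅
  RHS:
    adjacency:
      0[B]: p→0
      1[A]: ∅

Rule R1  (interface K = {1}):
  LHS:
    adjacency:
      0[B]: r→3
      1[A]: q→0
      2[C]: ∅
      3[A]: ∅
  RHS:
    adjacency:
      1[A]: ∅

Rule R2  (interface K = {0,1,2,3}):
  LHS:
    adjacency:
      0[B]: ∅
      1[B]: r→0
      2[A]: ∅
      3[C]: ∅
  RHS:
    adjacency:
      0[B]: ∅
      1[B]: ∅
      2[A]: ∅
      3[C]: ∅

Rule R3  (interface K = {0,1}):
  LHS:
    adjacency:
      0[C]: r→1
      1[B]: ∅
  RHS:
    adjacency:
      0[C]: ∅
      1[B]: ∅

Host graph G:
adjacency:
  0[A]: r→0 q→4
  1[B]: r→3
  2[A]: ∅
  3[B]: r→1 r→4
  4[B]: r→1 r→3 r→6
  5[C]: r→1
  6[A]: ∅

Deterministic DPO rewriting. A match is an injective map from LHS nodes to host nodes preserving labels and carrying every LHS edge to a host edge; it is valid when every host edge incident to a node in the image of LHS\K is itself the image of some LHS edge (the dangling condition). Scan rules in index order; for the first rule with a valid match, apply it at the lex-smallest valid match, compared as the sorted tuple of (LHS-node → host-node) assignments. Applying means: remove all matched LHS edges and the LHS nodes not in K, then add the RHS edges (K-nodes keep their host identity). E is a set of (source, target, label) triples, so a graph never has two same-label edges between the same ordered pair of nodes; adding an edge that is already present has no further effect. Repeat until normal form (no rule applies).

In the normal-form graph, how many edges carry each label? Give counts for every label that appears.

start.  V:7 E:9  edges: 0-r->0 0-q->4 1-r->3 3-r->1 3-r->4 4-r->1 4-r->3 4-r->6 5-r->1
1. fire R2 via {0↦1, 1↦3, 2↦0, 3↦5}  →  V:7 E:8  edges: 0-r->0 0-q->4 1-r->3 3-r->4 4-r->1 4-r->3 4-r->6 5-r->1
2. fire R2 via {0↦1, 1↦4, 2↦0, 3↦5}  →  V:7 E:7  edges: 0-r->0 0-q->4 1-r->3 3-r->4 4-r->3 4-r->6 5-r->1
3. fire R2 via {0↦3, 1↦1, 2↦0, 3↦5}  →  V:7 E:6  edges: 0-r->0 0-q->4 3-r->4 4-r->3 4-r->6 5-r->1
4. fire R2 via {0↦3, 1↦4, 2↦0, 3↦5}  →  V:7 E:5  edges: 0-r->0 0-q->4 3-r->4 4-r->6 5-r->1
5. fire R2 via {0↦4, 1↦3, 2↦0, 3↦5}  →  V:7 E:4  edges: 0-r->0 0-q->4 4-r->6 5-r->1
6. fire R3 via {0↦5, 1↦1}  →  V:7 E:3  edges: 0-r->0 0-q->4 4-r->6
7. fire R1 via {0↦4, 1↦0, 2↦5, 3↦6}  →  V:4 E:1  edges: 0-r->0
normal form: no rule applies after step 7
NF edges: [(0, 0, 'r')]

Answer: r:1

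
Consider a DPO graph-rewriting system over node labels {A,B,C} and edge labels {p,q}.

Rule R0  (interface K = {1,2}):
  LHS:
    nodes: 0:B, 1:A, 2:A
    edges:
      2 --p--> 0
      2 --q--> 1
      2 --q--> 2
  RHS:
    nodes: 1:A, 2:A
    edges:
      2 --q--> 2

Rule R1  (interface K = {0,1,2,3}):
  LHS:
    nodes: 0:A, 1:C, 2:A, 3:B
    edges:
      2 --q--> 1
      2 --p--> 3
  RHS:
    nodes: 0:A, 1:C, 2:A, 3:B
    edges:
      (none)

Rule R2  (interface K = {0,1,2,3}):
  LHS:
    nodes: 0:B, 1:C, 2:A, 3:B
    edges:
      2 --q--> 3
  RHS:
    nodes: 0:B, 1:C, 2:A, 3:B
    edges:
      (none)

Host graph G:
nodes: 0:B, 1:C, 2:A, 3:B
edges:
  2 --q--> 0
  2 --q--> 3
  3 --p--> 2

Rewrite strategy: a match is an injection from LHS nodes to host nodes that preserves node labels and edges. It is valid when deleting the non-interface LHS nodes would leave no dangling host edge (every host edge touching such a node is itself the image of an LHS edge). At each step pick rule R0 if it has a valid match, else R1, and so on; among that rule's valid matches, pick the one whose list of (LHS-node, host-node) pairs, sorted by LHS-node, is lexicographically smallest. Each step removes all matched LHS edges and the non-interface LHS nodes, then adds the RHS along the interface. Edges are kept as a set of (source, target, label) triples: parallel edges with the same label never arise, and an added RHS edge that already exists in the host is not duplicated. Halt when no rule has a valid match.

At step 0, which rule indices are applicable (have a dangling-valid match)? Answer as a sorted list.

R0: no valid match — LHS pattern not found
R1: no valid match — LHS pattern not found
R2: 2 valid matches — {0↦0, 1↦1, 2↦2, 3↦3}, {0↦3, 1↦1, 2↦2, 3↦0}

Answer: [R2]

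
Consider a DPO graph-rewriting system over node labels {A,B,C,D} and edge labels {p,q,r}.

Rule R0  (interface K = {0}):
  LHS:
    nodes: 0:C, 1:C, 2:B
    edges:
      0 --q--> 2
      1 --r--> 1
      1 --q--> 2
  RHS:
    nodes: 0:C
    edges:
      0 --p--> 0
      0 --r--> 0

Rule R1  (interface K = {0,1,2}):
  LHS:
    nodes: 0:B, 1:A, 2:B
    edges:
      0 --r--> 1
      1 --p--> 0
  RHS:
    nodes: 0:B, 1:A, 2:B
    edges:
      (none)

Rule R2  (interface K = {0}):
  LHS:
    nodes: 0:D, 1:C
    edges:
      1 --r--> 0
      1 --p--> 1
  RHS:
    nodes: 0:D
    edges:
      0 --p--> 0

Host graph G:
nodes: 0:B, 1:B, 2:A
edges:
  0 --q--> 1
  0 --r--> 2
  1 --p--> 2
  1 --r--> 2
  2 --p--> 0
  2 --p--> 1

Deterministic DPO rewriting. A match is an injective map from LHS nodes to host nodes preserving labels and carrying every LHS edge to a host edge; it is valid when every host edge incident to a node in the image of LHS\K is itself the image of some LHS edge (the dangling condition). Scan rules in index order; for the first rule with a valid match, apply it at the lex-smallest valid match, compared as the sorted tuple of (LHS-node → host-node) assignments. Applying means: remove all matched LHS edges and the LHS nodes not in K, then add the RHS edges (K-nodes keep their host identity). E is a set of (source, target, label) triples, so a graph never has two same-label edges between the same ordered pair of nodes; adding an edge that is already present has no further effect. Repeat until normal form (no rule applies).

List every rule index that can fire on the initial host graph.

Answer: [R1]

Steps:
R0: no valid match — LHS pattern not found
R1: 2 valid matches — {0↦0, 1↦2, 2↦1}, {0↦1, 1↦2, 2↦0}
R2: no valid match — LHS pattern not found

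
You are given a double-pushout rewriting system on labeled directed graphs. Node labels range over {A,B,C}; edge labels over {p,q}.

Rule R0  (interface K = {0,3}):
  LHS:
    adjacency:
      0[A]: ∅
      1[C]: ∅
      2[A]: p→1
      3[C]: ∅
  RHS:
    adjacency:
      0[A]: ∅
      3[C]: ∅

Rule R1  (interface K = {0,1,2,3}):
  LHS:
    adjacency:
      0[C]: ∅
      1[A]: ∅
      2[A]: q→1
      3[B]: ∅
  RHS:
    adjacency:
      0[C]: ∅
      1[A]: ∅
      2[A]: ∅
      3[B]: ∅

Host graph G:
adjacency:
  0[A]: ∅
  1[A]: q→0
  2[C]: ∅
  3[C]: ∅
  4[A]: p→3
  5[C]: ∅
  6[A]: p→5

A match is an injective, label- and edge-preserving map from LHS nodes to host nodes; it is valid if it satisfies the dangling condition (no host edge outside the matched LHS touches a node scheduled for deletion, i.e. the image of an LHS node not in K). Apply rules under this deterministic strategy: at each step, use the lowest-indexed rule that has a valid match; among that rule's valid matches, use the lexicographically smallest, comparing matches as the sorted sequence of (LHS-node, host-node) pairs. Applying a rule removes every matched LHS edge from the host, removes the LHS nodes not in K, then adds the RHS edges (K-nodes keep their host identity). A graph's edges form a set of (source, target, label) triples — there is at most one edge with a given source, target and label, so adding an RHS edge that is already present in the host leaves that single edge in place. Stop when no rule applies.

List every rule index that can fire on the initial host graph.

Answer: [R0]

Derivation:
R0: 12 valid matches — {0↦0, 1↦3, 2↦4, 3↦2}, {0↦0, 1↦3, 2↦4, 3↦5}, {0↦0, 1↦5, 2↦6, 3↦2} (+9 more)
R1: no valid match — LHS pattern not found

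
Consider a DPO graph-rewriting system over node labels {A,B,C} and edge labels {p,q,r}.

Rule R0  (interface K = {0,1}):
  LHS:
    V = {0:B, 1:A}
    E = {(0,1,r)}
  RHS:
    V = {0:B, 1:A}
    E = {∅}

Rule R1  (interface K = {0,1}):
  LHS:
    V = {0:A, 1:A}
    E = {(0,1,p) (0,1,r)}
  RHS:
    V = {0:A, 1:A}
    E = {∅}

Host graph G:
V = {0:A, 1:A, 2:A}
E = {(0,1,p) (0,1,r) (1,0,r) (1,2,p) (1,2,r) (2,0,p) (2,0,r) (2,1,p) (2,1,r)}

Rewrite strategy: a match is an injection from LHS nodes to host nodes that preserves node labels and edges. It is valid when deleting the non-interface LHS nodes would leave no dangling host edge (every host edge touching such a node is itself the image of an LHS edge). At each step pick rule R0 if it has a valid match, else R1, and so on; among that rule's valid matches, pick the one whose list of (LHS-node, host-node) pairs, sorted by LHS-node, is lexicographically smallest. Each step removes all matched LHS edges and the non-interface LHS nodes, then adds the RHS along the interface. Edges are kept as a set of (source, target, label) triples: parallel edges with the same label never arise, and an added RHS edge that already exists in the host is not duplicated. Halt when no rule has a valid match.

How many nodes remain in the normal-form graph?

Answer: 3

Steps:
[0] host  ⇒  3 nodes, 9 edges  {0-p->1 0-r->1 1-r->0 1-p->2 1-r->2 2-p->0 2-r->0 2-p->1 2-r->1}
[1] R1 @ {0↦0, 1↦1}  ⇒  3 nodes, 7 edges  {1-r->0 1-p->2 1-r->2 2-p->0 2-r->0 2-p->1 2-r->1}
[2] R1 @ {0↦1, 1↦2}  ⇒  3 nodes, 5 edges  {1-r->0 2-p->0 2-r->0 2-p->1 2-r->1}
[3] R1 @ {0↦2, 1↦0}  ⇒  3 nodes, 3 edges  {1-r->0 2-p->1 2-r->1}
[4] R1 @ {0↦2, 1↦1}  ⇒  3 nodes, 1 edges  {1-r->0}
final graph: no rule applies after step 4
NF nodes: {0:A, 1:A, 2:A}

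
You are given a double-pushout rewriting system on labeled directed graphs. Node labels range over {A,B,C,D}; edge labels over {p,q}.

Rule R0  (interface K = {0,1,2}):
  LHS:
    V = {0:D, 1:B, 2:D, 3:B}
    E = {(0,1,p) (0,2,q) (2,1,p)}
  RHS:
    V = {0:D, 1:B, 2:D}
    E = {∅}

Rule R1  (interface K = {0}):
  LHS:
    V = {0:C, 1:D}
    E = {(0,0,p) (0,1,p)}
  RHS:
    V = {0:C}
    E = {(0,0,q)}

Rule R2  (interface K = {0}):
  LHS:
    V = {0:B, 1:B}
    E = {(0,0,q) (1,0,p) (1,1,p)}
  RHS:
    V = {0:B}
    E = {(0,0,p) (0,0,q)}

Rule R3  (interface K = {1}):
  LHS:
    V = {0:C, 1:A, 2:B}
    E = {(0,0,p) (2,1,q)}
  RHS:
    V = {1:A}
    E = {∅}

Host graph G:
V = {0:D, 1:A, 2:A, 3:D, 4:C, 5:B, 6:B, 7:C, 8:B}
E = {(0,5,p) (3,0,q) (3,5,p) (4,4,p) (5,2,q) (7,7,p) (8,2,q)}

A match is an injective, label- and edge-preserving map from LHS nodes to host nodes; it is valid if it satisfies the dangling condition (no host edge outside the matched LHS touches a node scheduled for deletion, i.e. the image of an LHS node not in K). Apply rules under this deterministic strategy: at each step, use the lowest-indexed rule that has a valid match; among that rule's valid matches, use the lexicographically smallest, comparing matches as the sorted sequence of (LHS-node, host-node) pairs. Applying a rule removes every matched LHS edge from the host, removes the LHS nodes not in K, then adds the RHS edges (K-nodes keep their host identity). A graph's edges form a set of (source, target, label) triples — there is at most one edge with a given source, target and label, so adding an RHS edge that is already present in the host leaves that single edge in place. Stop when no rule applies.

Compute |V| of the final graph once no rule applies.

[0] host  ⇒  9 nodes, 7 edges  {0-p->5 3-q->0 3-p->5 4-p->4 5-q->2 7-p->7 8-q->2}
[1] R0 @ {0↦3, 1↦5, 2↦0, 3↦6}  ⇒  8 nodes, 4 edges  {4-p->4 5-q->2 7-p->7 8-q->2}
[2] R3 @ {0↦4, 1↦2, 2↦5}  ⇒  6 nodes, 2 edges  {7-p->7 8-q->2}
[3] R3 @ {0↦7, 1↦2, 2↦8}  ⇒  4 nodes, 0 edges  {∅}
final graph: no rule applies after step 3
NF nodes: {0:D, 1:A, 2:A, 3:D}

Answer: 4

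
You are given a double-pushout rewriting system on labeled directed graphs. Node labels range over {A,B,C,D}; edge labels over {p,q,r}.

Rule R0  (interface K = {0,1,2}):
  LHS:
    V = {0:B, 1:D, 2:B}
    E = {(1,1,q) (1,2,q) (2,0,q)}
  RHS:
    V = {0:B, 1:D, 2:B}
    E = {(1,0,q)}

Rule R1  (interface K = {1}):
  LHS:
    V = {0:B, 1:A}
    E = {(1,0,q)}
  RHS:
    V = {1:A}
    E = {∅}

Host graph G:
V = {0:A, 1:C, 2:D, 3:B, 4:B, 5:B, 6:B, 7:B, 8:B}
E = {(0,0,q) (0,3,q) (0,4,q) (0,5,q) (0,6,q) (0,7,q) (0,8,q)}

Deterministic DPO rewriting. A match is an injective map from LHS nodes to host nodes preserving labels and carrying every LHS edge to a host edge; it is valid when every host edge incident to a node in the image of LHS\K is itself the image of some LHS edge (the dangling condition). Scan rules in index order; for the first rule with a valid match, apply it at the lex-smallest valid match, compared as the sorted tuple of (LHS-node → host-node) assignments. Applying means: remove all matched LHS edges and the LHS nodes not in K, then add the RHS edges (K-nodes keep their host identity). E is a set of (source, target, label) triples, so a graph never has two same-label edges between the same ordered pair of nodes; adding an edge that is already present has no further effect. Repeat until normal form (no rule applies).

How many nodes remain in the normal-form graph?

Answer: 3

Steps:
[0] host  ⇒  9 nodes, 7 edges  {0-q->0 0-q->3 0-q->4 0-q->5 0-q->6 0-q->7 0-q->8}
[1] R1 @ {0↦3, 1↦0}  ⇒  8 nodes, 6 edges  {0-q->0 0-q->4 0-q->5 0-q->6 0-q->7 0-q->8}
[2] R1 @ {0↦4, 1↦0}  ⇒  7 nodes, 5 edges  {0-q->0 0-q->5 0-q->6 0-q->7 0-q->8}
[3] R1 @ {0↦5, 1↦0}  ⇒  6 nodes, 4 edges  {0-q->0 0-q->6 0-q->7 0-q->8}
[4] R1 @ {0↦6, 1↦0}  ⇒  5 nodes, 3 edges  {0-q->0 0-q->7 0-q->8}
[5] R1 @ {0↦7, 1↦0}  ⇒  4 nodes, 2 edges  {0-q->0 0-q->8}
[6] R1 @ {0↦8, 1↦0}  ⇒  3 nodes, 1 edges  {0-q->0}
halt: no rule applies after step 6
NF nodes: {0:A, 1:C, 2:D}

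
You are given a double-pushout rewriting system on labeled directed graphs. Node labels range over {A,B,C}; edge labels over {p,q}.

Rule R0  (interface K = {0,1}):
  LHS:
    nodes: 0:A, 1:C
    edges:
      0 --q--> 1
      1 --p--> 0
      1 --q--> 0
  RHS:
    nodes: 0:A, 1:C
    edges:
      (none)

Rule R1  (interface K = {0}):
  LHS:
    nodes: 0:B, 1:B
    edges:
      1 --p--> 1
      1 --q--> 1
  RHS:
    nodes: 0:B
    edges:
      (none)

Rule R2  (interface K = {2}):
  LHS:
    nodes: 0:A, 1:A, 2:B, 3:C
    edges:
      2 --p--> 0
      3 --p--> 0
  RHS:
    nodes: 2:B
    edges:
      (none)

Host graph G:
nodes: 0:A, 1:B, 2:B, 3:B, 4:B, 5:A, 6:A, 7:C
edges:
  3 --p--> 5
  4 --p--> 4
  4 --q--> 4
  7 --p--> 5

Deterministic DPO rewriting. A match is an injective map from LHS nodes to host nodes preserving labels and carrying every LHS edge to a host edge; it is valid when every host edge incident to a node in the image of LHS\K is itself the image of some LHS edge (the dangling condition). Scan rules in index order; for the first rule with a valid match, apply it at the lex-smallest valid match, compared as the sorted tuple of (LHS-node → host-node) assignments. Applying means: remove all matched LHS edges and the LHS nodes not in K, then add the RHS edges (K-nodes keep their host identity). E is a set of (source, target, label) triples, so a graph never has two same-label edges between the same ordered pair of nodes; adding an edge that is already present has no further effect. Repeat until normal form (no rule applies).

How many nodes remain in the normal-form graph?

[0] host  ⇒  8 nodes, 4 edges  {3-p->5 4-p->4 4-q->4 7-p->5}
[1] R1 @ {0↦1, 1↦4}  ⇒  7 nodes, 2 edges  {3-p->5 7-p->5}
[2] R2 @ {0↦5, 1↦0, 2↦3, 3↦7}  ⇒  4 nodes, 0 edges  {∅}
final graph: no rule applies after step 2
NF nodes: {1:B, 2:B, 3:B, 6:A}

Answer: 4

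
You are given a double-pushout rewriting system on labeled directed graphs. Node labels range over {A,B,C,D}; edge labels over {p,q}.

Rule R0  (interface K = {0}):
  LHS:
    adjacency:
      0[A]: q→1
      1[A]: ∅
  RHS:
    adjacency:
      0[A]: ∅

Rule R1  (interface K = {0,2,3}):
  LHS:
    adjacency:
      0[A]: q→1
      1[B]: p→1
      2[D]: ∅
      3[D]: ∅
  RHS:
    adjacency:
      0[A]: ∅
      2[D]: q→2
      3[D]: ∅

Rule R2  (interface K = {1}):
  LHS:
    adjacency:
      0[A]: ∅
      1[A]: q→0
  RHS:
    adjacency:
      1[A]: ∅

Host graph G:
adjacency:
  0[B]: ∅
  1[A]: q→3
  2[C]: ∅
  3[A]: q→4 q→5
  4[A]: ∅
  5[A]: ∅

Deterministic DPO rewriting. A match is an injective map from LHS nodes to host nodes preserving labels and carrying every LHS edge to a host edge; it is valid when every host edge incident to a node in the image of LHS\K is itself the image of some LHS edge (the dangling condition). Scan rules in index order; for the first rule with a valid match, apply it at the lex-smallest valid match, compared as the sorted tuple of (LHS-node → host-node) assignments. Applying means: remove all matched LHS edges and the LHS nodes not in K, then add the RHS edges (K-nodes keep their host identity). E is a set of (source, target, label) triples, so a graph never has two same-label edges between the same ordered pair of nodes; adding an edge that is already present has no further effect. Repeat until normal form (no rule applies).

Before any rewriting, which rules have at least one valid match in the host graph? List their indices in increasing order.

Answer: [R0,R2]

Steps:
R0: 2 valid matches — {0↦3, 1↦4}, {0↦3, 1↦5}
R1: no valid match — LHS pattern not found
R2: 2 valid matches — {0↦4, 1↦3}, {0↦5, 1↦3}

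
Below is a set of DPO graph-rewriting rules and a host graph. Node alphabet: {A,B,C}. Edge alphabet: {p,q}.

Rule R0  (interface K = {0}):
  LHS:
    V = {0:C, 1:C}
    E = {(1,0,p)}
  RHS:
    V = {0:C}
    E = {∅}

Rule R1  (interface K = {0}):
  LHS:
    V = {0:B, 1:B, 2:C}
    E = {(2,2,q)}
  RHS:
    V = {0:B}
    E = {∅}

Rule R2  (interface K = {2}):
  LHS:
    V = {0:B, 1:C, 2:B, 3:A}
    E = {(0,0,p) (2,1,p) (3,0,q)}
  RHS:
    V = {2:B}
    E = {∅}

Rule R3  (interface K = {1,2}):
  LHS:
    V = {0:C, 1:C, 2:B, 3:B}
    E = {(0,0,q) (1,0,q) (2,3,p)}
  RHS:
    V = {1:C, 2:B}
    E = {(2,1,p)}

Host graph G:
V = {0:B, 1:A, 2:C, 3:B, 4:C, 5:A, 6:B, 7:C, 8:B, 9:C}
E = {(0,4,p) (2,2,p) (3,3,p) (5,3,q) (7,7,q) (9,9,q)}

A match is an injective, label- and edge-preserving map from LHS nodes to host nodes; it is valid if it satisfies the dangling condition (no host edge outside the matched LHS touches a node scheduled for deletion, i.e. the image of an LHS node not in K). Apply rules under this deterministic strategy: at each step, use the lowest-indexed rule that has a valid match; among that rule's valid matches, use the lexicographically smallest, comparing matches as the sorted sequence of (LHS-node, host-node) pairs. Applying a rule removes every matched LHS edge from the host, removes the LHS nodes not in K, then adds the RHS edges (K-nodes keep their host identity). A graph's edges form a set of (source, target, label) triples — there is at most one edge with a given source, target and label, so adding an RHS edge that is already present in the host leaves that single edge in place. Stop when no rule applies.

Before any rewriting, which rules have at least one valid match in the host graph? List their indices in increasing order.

Answer: [R1,R2]

Rewrite trace:
R0: no valid match — LHS pattern not found
R1: 12 valid matches — {0↦0, 1↦6, 2↦7}, {0↦0, 1↦6, 2↦9}, {0↦0, 1↦8, 2↦7} (+9 more)
R2: 1 valid match — {0↦3, 1↦4, 2↦0, 3↦5}
R3: no valid match — LHS pattern not found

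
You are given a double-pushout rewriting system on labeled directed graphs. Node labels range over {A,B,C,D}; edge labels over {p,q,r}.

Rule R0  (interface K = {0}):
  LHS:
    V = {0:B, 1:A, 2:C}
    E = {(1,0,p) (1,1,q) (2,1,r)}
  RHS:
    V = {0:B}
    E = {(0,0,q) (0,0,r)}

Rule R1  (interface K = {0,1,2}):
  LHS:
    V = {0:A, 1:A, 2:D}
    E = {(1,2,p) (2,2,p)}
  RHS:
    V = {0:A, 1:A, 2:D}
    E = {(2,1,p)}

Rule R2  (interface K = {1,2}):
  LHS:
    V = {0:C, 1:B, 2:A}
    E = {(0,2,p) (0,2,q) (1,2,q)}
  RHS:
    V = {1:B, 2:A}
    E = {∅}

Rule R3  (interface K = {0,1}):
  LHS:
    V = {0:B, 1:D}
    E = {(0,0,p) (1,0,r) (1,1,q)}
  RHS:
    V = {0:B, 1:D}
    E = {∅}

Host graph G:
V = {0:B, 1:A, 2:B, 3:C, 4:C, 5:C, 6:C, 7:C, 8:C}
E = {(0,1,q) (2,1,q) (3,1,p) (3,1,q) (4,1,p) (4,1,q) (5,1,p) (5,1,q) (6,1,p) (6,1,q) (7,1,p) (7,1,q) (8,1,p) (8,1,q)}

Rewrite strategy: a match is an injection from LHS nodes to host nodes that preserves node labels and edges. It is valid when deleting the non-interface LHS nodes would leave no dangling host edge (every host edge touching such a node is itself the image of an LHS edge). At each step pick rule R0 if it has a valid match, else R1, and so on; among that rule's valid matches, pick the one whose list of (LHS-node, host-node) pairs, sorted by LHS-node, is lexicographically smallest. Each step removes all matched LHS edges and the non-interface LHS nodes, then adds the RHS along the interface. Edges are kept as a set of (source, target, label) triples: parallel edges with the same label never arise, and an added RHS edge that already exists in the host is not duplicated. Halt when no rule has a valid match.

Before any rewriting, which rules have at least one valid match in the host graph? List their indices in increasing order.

Answer: [R2]

Steps:
R0: no valid match — LHS pattern not found
R1: no valid match — LHS pattern not found
R2: 12 valid matches — {0↦3, 1↦0, 2↦1}, {0↦3, 1↦2, 2↦1}, {0↦4, 1↦0, 2↦1} (+9 more)
R3: no valid match — LHS pattern not found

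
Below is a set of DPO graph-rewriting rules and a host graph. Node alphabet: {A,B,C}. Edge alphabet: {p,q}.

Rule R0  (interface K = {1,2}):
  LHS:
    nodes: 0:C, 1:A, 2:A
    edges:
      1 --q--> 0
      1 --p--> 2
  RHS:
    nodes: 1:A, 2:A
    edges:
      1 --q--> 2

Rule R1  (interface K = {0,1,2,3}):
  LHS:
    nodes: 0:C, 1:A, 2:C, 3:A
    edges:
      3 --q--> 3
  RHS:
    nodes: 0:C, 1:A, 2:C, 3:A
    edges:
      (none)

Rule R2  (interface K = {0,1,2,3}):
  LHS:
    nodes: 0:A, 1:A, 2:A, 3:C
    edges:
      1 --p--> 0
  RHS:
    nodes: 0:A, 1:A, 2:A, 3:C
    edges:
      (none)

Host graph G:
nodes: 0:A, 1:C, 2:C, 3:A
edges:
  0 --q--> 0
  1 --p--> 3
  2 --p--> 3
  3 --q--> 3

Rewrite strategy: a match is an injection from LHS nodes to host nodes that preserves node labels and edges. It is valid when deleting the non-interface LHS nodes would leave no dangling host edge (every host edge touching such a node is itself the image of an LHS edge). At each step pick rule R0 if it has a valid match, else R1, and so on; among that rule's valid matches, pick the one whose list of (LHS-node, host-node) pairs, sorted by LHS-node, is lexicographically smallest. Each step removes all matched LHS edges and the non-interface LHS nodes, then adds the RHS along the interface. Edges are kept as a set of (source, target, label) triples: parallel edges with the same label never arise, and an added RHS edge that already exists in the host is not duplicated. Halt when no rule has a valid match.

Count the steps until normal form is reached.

Answer: 2

Derivation:
initial: |V|=4 |E|=4  E = 0-q->0 1-p->3 2-p->3 3-q->3
step 1: apply R1 at {0↦1, 1↦0, 2↦2, 3↦3}  → |V|=4 |E|=3  E = 0-q->0 1-p->3 2-p->3
step 2: apply R1 at {0↦1, 1↦3, 2↦2, 3↦0}  → |V|=4 |E|=2  E = 1-p->3 2-p->3
normal form: no rule applies after step 2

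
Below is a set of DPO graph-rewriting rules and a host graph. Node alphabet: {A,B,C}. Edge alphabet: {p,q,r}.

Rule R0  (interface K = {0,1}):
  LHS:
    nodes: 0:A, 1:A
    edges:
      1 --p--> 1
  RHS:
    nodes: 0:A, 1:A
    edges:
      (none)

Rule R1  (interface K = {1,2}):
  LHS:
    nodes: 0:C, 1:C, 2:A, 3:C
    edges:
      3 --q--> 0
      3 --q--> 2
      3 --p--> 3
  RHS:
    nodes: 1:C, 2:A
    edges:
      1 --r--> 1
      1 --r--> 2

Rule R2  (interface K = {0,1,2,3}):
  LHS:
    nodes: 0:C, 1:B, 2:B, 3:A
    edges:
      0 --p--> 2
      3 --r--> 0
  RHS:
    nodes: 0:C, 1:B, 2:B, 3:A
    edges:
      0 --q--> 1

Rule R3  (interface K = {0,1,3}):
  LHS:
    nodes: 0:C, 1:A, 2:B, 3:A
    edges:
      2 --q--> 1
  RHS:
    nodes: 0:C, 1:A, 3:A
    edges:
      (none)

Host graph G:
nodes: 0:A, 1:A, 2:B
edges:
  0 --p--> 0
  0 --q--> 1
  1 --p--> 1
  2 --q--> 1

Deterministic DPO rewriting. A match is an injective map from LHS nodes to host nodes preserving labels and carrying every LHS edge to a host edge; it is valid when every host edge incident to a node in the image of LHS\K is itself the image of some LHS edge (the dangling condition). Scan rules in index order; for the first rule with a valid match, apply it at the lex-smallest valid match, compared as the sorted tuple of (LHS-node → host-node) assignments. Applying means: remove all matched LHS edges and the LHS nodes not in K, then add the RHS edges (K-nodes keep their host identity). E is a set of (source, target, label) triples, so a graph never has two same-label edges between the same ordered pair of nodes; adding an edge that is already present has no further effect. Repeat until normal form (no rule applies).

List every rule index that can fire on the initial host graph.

Answer: [R0]

Rewrite trace:
R0: 2 valid matches — {0↦0, 1↦1}, {0↦1, 1↦0}
R1: no valid match — LHS pattern not found
R2: no valid match — LHS pattern not found
R3: no valid match — LHS pattern not found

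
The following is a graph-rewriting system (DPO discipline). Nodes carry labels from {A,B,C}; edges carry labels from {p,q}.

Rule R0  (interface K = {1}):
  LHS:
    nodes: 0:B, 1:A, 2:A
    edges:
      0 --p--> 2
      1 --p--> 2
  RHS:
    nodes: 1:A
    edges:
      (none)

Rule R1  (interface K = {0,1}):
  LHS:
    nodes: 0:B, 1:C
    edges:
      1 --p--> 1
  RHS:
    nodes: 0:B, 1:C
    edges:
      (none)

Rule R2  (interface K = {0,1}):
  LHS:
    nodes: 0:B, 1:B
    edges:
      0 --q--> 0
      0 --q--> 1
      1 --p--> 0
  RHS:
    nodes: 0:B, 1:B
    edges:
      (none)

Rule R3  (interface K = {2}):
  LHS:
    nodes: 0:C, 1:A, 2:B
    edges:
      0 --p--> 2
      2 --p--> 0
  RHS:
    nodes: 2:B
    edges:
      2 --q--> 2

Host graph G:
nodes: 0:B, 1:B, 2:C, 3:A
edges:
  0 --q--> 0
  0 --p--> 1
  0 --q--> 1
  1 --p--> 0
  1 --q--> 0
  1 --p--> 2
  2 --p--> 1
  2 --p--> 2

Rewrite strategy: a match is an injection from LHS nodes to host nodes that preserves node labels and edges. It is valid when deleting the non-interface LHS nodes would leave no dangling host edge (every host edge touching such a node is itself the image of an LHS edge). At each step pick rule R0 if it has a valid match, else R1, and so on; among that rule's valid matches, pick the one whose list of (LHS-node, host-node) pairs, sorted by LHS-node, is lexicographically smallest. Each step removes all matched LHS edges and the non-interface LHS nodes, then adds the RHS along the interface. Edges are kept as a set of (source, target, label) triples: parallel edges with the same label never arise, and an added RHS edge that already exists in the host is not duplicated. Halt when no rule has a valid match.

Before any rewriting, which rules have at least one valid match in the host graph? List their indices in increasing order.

Answer: [R1,R2]

Derivation:
R0: no valid match — LHS pattern not found
R1: 2 valid matches — {0↦0, 1↦2}, {0↦1, 1↦2}
R2: 1 valid match — {0↦0, 1↦1}
R3: no valid match — 1 raw match, all fail dangling condition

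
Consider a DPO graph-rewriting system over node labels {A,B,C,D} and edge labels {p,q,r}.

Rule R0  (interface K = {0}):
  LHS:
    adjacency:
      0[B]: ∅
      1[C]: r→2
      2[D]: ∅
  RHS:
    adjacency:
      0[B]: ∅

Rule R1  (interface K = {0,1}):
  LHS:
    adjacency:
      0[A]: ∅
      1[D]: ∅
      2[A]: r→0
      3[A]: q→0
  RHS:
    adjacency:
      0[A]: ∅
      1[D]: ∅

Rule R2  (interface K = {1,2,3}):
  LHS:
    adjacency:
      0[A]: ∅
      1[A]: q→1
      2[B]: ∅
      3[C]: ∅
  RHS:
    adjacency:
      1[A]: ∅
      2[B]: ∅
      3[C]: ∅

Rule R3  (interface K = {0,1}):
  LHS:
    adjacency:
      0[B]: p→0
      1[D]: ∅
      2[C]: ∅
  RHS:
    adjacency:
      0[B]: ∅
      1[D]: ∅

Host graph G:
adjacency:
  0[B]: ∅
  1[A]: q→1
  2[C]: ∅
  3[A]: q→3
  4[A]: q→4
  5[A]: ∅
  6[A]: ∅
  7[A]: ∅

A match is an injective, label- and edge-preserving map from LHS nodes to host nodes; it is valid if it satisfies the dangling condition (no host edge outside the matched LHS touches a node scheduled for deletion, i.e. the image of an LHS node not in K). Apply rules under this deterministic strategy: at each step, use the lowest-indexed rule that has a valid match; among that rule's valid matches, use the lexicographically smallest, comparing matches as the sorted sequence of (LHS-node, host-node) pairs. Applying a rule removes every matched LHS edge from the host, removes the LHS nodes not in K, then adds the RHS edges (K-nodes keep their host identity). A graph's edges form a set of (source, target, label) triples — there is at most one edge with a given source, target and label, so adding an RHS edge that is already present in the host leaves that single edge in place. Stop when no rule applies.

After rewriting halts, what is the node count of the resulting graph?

Answer: 5

Rewrite trace:
initial: |V|=8 |E|=3  E = 1-q->1 3-q->3 4-q->4
step 1: apply R2 at {0↦5, 1↦1, 2↦0, 3↦2}  → |V|=7 |E|=2  E = 3-q->3 4-q->4
step 2: apply R2 at {0↦1, 1↦3, 2↦0, 3↦2}  → |V|=6 |E|=1  E = 4-q->4
step 3: apply R2 at {0↦3, 1↦4, 2↦0, 3↦2}  → |V|=5 |E|=0  E = ∅
halt: no rule applies after step 3
NF nodes: {0:B, 2:C, 4:A, 6:A, 7:A}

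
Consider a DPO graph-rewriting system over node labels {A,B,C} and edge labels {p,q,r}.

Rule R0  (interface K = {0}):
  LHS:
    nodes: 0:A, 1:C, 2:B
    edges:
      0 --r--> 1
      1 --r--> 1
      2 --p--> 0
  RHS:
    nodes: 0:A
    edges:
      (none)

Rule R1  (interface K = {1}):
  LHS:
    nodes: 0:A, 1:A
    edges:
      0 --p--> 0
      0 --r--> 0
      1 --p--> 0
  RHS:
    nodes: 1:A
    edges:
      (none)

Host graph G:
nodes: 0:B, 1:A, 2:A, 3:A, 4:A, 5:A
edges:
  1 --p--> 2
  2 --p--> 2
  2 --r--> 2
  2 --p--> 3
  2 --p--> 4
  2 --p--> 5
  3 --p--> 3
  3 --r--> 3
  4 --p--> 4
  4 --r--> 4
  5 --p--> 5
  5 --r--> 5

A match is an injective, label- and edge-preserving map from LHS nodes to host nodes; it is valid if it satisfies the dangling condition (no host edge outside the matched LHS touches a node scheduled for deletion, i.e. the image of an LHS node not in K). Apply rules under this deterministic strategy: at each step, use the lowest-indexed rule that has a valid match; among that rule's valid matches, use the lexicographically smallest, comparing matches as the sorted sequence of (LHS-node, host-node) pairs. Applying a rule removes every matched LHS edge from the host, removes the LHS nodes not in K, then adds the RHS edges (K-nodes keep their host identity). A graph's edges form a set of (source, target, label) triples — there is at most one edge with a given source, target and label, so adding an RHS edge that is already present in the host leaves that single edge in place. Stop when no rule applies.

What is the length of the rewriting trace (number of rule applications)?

start.  V:6 E:12  edges: 1-p->2 2-p->2 2-r->2 2-p->3 2-p->4 2-p->5 3-p->3 3-r->3 4-p->4 4-r->4 5-p->5 5-r->5
1. fire R1 via {0↦3, 1↦2}  →  V:5 E:9  edges: 1-p->2 2-p->2 2-r->2 2-p->4 2-p->5 4-p->4 4-r->4 5-p->5 5-r->5
2. fire R1 via {0↦4, 1↦2}  →  V:4 E:6  edges: 1-p->2 2-p->2 2-r->2 2-p->5 5-p->5 5-r->5
3. fire R1 via {0↦5, 1↦2}  →  V:3 E:3  edges: 1-p->2 2-p->2 2-r->2
4. fire R1 via {0↦2, 1↦1}  →  V:2 E:0  edges: ∅
final graph: no rule applies after step 4

Answer: 4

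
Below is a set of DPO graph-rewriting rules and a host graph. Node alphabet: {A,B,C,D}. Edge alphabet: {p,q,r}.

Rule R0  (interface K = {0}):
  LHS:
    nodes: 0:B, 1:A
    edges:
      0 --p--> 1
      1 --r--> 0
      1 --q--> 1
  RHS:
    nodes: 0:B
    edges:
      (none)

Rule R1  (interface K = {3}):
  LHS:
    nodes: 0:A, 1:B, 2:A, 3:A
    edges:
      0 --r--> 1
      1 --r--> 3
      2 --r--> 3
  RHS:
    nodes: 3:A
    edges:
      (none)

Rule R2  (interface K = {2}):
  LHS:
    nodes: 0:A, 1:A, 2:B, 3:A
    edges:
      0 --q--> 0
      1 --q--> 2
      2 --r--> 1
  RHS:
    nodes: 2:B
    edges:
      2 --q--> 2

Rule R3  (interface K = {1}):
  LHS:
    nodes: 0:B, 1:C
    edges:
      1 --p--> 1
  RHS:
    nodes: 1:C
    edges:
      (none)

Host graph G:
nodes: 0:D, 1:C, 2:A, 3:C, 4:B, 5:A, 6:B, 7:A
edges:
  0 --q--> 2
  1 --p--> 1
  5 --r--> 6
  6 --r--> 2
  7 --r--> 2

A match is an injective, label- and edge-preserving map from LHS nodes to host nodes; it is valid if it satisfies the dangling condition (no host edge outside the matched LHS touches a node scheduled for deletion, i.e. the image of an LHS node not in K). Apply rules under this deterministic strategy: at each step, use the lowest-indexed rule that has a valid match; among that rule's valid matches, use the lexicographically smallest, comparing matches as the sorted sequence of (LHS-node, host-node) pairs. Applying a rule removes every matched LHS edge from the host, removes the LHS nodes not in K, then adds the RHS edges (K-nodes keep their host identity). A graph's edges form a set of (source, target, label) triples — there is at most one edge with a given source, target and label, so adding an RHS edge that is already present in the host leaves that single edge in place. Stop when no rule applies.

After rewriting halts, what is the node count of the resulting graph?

[0] host  ⇒  8 nodes, 5 edges  {0-q->2 1-p->1 5-r->6 6-r->2 7-r->2}
[1] R1 @ {0↦5, 1↦6, 2↦7, 3↦2}  ⇒  5 nodes, 2 edges  {0-q->2 1-p->1}
[2] R3 @ {0↦4, 1↦1}  ⇒  4 nodes, 1 edges  {0-q->2}
normal form: no rule applies after step 2
NF nodes: {0:D, 1:C, 2:A, 3:C}

Answer: 4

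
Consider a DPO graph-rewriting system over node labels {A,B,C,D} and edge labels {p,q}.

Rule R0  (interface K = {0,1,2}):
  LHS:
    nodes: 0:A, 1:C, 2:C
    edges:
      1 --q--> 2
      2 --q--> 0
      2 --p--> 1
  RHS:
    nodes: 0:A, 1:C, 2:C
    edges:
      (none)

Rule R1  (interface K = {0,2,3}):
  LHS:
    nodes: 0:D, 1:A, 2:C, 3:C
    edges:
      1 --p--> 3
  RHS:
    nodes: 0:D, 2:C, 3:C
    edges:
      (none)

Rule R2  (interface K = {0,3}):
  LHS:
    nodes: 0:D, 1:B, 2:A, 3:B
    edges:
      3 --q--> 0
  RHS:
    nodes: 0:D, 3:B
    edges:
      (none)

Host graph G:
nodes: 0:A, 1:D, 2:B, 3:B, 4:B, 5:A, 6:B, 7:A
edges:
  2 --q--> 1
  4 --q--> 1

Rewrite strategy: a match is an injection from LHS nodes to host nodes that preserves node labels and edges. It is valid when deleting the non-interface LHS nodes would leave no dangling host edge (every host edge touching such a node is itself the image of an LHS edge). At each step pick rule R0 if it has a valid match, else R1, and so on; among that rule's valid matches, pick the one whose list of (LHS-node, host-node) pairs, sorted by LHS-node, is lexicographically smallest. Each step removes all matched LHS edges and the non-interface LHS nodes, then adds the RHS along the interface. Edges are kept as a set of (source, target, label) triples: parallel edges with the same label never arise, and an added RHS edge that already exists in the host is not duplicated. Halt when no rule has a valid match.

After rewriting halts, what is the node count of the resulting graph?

[0] host  ⇒  8 nodes, 2 edges  {2-q->1 4-q->1}
[1] R2 @ {0↦1, 1↦3, 2↦0, 3↦2}  ⇒  6 nodes, 1 edges  {4-q->1}
[2] R2 @ {0↦1, 1↦2, 2↦5, 3↦4}  ⇒  4 nodes, 0 edges  {∅}
final graph: no rule applies after step 2
NF nodes: {1:D, 4:B, 6:B, 7:A}

Answer: 4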